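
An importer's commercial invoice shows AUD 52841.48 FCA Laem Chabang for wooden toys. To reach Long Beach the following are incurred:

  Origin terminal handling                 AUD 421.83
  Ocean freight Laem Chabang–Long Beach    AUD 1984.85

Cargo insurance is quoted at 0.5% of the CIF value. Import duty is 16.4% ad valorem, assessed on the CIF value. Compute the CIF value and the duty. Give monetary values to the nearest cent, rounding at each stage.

CIF value: AUD 55525.79; import duty: AUD 9106.23

Let C be the CIF value. C = FCA price + pre-shipment costs + freight + 0.5% × C
C − 0.5% × C = 52841.48 + 421.83 + 1984.85
0.995 × C = 55248.16
C = 55248.16 / 0.995 = 55525.79
Insurance premium = 0.5% × 55525.79 = 277.63
Import duty = 55525.79 × 16.4% = 9106.23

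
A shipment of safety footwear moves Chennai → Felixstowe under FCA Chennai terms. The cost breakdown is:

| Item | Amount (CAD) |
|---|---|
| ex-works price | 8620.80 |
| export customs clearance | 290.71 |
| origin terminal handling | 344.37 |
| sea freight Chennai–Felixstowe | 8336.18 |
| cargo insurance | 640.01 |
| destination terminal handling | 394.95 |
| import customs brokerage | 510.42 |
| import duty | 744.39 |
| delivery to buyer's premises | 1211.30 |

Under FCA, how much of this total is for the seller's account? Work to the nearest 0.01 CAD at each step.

Seller's account: CAD 8911.51

FCA: the seller delivers export-cleared goods to the carrier; the buyer bears costs from that point.
Seller's account: goods 8620.80 + export clearance 290.71 = 8911.51
Buyer's account: origin terminal 344.37 + freight 8336.18 + insurance 640.01 + destination terminal 394.95 + brokerage 510.42 + duty 744.39 + delivery 1211.30 = 12181.62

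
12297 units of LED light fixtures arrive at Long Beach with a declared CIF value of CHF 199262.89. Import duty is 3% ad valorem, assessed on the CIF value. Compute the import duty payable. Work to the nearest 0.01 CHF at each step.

Import duty = 199262.89 × 3% = 5977.89

Import duty: CHF 5977.89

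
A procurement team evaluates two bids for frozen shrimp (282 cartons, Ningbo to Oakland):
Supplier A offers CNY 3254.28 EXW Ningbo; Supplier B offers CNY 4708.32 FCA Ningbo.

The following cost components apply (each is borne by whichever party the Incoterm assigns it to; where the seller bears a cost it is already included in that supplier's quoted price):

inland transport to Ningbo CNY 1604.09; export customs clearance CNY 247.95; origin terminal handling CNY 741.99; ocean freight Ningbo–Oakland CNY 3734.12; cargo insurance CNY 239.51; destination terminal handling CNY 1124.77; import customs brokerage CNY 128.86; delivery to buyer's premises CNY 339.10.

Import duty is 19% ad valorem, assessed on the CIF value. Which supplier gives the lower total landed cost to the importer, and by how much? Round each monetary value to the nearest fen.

Supplier A (EXW):
CIF value = EXW price + inland to port + export clearance + origin terminal + freight + insurance = 3254.28 + 1604.09 + 247.95 + 741.99 + 3734.12 + 239.51 = 9821.94
Import duty = 9821.94 × 19% = 1866.17
Buyer bears (A): 1604.09 + 247.95 + 741.99 + 3734.12 + 239.51 + 1124.77 + 128.86 + 339.10 = 8160.39
Landed cost (A) = invoice 3254.28 + 8160.39 + duty 1866.17 = 13280.84
Supplier B (FCA):
CIF value = FCA price + origin terminal + freight + insurance = 4708.32 + 741.99 + 3734.12 + 239.51 = 9423.94
Import duty = 9423.94 × 19% = 1790.55
Buyer bears (B): 741.99 + 3734.12 + 239.51 + 1124.77 + 128.86 + 339.10 = 6308.35
Landed cost (B) = invoice 4708.32 + 6308.35 + duty 1790.55 = 12807.22
Difference = |13280.84 − 12807.22| = 473.62

Supplier B is cheaper by CNY 473.62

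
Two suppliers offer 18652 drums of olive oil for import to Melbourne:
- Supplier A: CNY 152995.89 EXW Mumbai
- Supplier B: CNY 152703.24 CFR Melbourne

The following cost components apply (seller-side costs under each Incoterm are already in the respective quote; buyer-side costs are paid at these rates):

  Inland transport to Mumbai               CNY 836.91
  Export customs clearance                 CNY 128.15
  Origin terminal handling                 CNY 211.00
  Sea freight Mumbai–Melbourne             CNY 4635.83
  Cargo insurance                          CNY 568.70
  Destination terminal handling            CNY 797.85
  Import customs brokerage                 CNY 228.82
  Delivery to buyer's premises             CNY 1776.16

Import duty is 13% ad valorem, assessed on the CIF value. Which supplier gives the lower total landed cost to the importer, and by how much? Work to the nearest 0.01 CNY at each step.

Supplier B is cheaper by CNY 6898.13

Supplier A (EXW):
CIF value = EXW price + inland to port + export clearance + origin terminal + freight + insurance = 152995.89 + 836.91 + 128.15 + 211.00 + 4635.83 + 568.70 = 159376.48
Import duty = 159376.48 × 13% = 20718.94
Buyer bears (A): 836.91 + 128.15 + 211.00 + 4635.83 + 568.70 + 797.85 + 228.82 + 1776.16 = 9183.42
Landed cost (A) = invoice 152995.89 + 9183.42 + duty 20718.94 = 182898.25
Supplier B (CFR):
CIF value = CFR price + insurance = 152703.24 + 568.70 = 153271.94
Import duty = 153271.94 × 13% = 19925.35
Buyer bears (B): 568.70 + 797.85 + 228.82 + 1776.16 = 3371.53
Landed cost (B) = invoice 152703.24 + 3371.53 + duty 19925.35 = 176000.12
Difference = |182898.25 − 176000.12| = 6898.13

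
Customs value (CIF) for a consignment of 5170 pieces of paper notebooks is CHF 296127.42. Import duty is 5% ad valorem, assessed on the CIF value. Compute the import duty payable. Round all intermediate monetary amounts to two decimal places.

Import duty = 296127.42 × 5% = 14806.37

Import duty: CHF 14806.37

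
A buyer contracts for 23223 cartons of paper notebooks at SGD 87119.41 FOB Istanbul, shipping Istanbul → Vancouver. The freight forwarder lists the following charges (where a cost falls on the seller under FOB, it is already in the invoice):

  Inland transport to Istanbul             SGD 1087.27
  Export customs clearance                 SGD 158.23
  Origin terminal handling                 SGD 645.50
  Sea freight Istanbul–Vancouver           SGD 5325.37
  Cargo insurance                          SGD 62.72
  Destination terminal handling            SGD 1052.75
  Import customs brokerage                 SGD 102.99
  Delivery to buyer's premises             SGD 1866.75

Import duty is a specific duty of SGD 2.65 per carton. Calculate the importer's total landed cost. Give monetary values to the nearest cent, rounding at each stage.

Total landed cost: SGD 157070.94

FOB: the seller bears costs until goods are on board at the origin port; the buyer bears freight, insurance and all costs thereafter.
Already in the invoice (seller's account under FOB): inland to port, export clearance, origin terminal — exclude.
CIF value = FOB price + freight + insurance = 87119.41 + 5325.37 + 62.72 = 92507.50
Import duty = 23223 × 2.65 = 61540.95
Buyer bears: freight 5325.37 + insurance 62.72 + destination terminal 1052.75 + brokerage 102.99 + delivery 1866.75 + duty 61540.95 = 69951.53
Landed cost = invoice 87119.41 + 69951.53 = 157070.94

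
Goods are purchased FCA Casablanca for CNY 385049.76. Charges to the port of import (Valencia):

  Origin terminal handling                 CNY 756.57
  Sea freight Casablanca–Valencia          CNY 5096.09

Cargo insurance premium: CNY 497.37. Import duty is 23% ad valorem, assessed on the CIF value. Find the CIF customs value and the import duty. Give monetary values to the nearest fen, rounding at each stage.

CIF = FCA price + pre-shipment costs + freight + insurance
CIF = 385049.76 + 756.57 + 5096.09 + 497.37 = 391399.79
Import duty = 391399.79 × 23% = 90021.95

CIF value: CNY 391399.79; import duty: CNY 90021.95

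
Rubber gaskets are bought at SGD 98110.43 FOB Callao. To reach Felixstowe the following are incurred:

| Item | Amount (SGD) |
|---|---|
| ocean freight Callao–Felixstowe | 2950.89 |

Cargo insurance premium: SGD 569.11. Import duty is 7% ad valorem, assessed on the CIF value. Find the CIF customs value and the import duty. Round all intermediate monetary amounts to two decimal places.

CIF = FOB price + freight + insurance
CIF = 98110.43 + 2950.89 + 569.11 = 101630.43
Import duty = 101630.43 × 7% = 7114.13

CIF value: SGD 101630.43; import duty: SGD 7114.13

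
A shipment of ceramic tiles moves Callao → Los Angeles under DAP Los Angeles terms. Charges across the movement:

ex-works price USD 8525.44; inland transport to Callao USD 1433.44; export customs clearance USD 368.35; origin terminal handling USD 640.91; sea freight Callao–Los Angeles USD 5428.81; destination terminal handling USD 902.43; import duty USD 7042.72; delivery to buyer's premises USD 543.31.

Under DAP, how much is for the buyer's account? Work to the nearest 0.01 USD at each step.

Buyer's account: USD 7042.72

DAP: the seller bears all costs to the named destination except import duty and clearance.
Seller's account: goods 8525.44 + inland to port 1433.44 + export clearance 368.35 + origin terminal 640.91 + freight 5428.81 + destination terminal 902.43 + delivery 543.31 = 17842.69
Buyer's account: duty 7042.72 = 7042.72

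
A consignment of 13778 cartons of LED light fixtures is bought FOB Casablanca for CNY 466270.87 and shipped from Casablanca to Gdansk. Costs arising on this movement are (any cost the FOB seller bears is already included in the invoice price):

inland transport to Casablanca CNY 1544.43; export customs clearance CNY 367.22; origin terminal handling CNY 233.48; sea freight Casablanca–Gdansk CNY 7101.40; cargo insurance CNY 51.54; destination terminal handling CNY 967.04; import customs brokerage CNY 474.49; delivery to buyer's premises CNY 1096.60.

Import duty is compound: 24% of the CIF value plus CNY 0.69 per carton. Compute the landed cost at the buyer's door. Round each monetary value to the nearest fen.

Total landed cost: CNY 599090.47

FOB: the seller bears costs until goods are on board at the origin port; the buyer bears freight, insurance and all costs thereafter.
Already in the invoice (seller's account under FOB): inland to port, export clearance, origin terminal — exclude.
CIF value = FOB price + freight + insurance = 466270.87 + 7101.40 + 51.54 = 473423.81
Ad valorem component: 473423.81 × 24% = 113621.71
Specific component: 13778 × 0.69 = 9506.82
Import duty = 113621.71 + 9506.82 = 123128.53
Buyer bears: freight 7101.40 + insurance 51.54 + destination terminal 967.04 + brokerage 474.49 + delivery 1096.60 + duty 123128.53 = 132819.60
Landed cost = invoice 466270.87 + 132819.60 = 599090.47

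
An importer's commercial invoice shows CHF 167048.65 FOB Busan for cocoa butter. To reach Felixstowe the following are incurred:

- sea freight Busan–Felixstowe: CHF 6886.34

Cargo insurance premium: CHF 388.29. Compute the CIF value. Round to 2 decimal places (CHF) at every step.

CIF = FOB price + freight + insurance
CIF = 167048.65 + 6886.34 + 388.29 = 174323.28

CIF value: CHF 174323.28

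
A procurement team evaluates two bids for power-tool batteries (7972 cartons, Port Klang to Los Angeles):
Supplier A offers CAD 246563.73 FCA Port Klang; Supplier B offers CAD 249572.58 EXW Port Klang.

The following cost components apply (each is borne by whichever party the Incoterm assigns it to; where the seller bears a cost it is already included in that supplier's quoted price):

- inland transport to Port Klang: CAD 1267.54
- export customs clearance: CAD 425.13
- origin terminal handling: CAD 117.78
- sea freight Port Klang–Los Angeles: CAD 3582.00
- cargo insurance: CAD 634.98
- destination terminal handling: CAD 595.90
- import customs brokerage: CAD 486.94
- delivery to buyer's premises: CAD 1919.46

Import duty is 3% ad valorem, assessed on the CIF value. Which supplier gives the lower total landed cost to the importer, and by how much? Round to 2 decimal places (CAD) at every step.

Supplier A is cheaper by CAD 4842.57

Supplier A (FCA):
CIF value = FCA price + origin terminal + freight + insurance = 246563.73 + 117.78 + 3582.00 + 634.98 = 250898.49
Import duty = 250898.49 × 3% = 7526.95
Buyer bears (A): 117.78 + 3582.00 + 634.98 + 595.90 + 486.94 + 1919.46 = 7337.06
Landed cost (A) = invoice 246563.73 + 7337.06 + duty 7526.95 = 261427.74
Supplier B (EXW):
CIF value = EXW price + inland to port + export clearance + origin terminal + freight + insurance = 249572.58 + 1267.54 + 425.13 + 117.78 + 3582.00 + 634.98 = 255600.01
Import duty = 255600.01 × 3% = 7668.00
Buyer bears (B): 1267.54 + 425.13 + 117.78 + 3582.00 + 634.98 + 595.90 + 486.94 + 1919.46 = 9029.73
Landed cost (B) = invoice 249572.58 + 9029.73 + duty 7668.00 = 266270.31
Difference = |261427.74 − 266270.31| = 4842.57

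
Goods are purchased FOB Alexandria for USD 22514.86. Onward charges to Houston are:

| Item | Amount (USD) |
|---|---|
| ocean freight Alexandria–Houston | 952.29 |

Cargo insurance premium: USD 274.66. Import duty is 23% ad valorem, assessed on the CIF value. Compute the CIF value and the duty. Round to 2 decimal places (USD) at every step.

CIF value: USD 23741.81; import duty: USD 5460.62

CIF = FOB price + freight + insurance
CIF = 22514.86 + 952.29 + 274.66 = 23741.81
Import duty = 23741.81 × 23% = 5460.62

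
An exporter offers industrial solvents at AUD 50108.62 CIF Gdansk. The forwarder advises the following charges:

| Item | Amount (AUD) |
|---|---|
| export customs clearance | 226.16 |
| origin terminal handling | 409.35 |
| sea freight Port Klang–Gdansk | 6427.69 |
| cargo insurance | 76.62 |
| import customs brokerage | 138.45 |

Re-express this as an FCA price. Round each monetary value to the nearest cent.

Not relevant to the conversion: export clearance — on the seller under both CIF and FCA; already in the CIF price and stays in the FCA price. brokerage — on the buyer under both terms; not part of either seller's price.
From CIF to FCA, the seller no longer bears: origin terminal, freight, insurance.
FCA price = 50108.62 − 409.35 − 6427.69 − 76.62 = 43194.96

FCA price: AUD 43194.96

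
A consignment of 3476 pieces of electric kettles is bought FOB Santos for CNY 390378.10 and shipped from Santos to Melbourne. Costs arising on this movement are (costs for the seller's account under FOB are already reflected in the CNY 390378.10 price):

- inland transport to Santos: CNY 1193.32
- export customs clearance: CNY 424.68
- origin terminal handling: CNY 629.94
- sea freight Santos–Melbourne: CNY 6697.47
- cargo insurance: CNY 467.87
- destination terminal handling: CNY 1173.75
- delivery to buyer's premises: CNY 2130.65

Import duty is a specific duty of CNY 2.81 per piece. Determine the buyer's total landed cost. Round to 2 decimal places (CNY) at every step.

FOB: the seller bears costs until goods are on board at the origin port; the buyer bears freight, insurance and all costs thereafter.
Already in the invoice (seller's account under FOB): inland to port, export clearance, origin terminal — exclude.
CIF value = FOB price + freight + insurance = 390378.10 + 6697.47 + 467.87 = 397543.44
Import duty = 3476 × 2.81 = 9767.56
Buyer bears: freight 6697.47 + insurance 467.87 + destination terminal 1173.75 + delivery 2130.65 + duty 9767.56 = 20237.30
Landed cost = invoice 390378.10 + 20237.30 = 410615.40

Total landed cost: CNY 410615.40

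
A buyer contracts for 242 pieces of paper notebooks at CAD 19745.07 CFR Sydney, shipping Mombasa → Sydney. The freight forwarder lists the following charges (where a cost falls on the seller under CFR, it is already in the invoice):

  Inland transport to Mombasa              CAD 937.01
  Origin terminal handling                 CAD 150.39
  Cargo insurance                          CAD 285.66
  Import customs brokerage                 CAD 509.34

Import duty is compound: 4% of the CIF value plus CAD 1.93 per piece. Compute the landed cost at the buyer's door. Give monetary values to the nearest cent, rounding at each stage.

Total landed cost: CAD 21808.36

CFR: the seller pays costs through ocean freight to the destination port, but not insurance.
Already in the invoice (seller's account under CFR): inland to port, origin terminal — exclude.
CIF value = CFR price + insurance = 19745.07 + 285.66 = 20030.73
Ad valorem component: 20030.73 × 4% = 801.23
Specific component: 242 × 1.93 = 467.06
Import duty = 801.23 + 467.06 = 1268.29
Buyer bears: insurance 285.66 + brokerage 509.34 + duty 1268.29 = 2063.29
Landed cost = invoice 19745.07 + 2063.29 = 21808.36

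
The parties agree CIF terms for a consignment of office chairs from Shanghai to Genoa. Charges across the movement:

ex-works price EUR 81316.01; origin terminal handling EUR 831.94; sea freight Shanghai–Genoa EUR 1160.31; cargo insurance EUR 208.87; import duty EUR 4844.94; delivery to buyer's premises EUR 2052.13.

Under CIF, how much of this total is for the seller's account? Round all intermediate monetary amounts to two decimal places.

CIF: the seller pays costs through ocean freight and marine insurance to the destination port.
Seller's account: goods 81316.01 + origin terminal 831.94 + freight 1160.31 + insurance 208.87 = 83517.13
Buyer's account: duty 4844.94 + delivery 2052.13 = 6897.07

Seller's account: EUR 83517.13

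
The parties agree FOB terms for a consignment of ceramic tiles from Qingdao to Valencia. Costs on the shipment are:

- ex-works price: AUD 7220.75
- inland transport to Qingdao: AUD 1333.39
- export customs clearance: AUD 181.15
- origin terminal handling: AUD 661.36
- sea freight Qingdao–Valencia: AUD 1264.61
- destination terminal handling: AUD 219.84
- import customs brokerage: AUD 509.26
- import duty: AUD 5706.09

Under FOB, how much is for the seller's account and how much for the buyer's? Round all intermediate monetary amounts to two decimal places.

Seller: AUD 9396.65; buyer: AUD 7699.80

FOB: the seller bears costs until goods are on board at the origin port; the buyer bears freight, insurance and all costs thereafter.
Seller's account: goods 7220.75 + inland to port 1333.39 + export clearance 181.15 + origin terminal 661.36 = 9396.65
Buyer's account: freight 1264.61 + destination terminal 219.84 + brokerage 509.26 + duty 5706.09 = 7699.80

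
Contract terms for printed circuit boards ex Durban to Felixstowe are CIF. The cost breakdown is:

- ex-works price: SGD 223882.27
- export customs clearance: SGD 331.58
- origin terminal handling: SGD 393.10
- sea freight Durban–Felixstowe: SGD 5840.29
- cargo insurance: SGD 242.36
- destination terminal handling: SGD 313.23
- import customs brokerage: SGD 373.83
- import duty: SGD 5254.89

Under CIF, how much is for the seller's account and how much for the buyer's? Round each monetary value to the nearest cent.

Seller: SGD 230689.60; buyer: SGD 5941.95

CIF: the seller pays costs through ocean freight and marine insurance to the destination port.
Seller's account: goods 223882.27 + export clearance 331.58 + origin terminal 393.10 + freight 5840.29 + insurance 242.36 = 230689.60
Buyer's account: destination terminal 313.23 + brokerage 373.83 + duty 5254.89 = 5941.95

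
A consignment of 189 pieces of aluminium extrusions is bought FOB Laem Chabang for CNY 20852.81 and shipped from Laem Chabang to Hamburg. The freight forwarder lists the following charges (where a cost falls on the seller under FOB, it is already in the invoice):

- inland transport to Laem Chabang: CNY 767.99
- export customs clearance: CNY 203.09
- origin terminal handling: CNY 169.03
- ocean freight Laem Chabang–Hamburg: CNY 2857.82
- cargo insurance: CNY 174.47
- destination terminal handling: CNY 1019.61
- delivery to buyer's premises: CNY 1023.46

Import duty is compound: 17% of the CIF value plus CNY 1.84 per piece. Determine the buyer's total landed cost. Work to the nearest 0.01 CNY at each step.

Total landed cost: CNY 30336.40

FOB: the seller bears costs until goods are on board at the origin port; the buyer bears freight, insurance and all costs thereafter.
Already in the invoice (seller's account under FOB): inland to port, export clearance, origin terminal — exclude.
CIF value = FOB price + freight + insurance = 20852.81 + 2857.82 + 174.47 = 23885.10
Ad valorem component: 23885.10 × 17% = 4060.47
Specific component: 189 × 1.84 = 347.76
Import duty = 4060.47 + 347.76 = 4408.23
Buyer bears: freight 2857.82 + insurance 174.47 + destination terminal 1019.61 + delivery 1023.46 + duty 4408.23 = 9483.59
Landed cost = invoice 20852.81 + 9483.59 = 30336.40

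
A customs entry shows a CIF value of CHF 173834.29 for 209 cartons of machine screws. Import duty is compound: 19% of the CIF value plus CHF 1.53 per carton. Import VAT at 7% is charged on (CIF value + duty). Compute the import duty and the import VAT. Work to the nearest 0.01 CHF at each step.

Import duty: CHF 33348.29; import VAT: CHF 14502.78

Ad valorem component: 173834.29 × 19% = 33028.52
Specific component: 209 × 1.53 = 319.77
Import duty = 33028.52 + 319.77 = 33348.29
VAT base = CIF + duty = 173834.29 + 33348.29 = 207182.58
Import VAT = 207182.58 × 7% = 14502.78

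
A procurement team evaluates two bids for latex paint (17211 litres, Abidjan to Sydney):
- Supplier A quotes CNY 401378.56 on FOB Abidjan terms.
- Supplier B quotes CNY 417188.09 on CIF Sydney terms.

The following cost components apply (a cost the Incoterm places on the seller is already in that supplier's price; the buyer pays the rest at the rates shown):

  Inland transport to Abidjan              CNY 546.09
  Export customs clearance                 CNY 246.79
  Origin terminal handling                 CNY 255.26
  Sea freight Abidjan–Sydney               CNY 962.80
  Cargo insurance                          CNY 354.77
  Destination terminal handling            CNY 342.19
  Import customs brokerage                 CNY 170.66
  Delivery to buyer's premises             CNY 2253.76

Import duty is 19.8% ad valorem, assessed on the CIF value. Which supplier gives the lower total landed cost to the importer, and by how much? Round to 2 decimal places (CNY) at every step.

Supplier A is cheaper by CNY 17361.37

Supplier A (FOB):
CIF value = FOB price + freight + insurance = 401378.56 + 962.80 + 354.77 = 402696.13
Import duty = 402696.13 × 19.8% = 79733.83
Buyer bears (A): 962.80 + 354.77 + 342.19 + 170.66 + 2253.76 = 4084.18
Landed cost (A) = invoice 401378.56 + 4084.18 + duty 79733.83 = 485196.57
Supplier B (CIF):
The CIF price already equals the CIF value: 417188.09
Import duty = 417188.09 × 19.8% = 82603.24
Buyer bears (B): 342.19 + 170.66 + 2253.76 = 2766.61
Landed cost (B) = invoice 417188.09 + 2766.61 + duty 82603.24 = 502557.94
Difference = |485196.57 − 502557.94| = 17361.37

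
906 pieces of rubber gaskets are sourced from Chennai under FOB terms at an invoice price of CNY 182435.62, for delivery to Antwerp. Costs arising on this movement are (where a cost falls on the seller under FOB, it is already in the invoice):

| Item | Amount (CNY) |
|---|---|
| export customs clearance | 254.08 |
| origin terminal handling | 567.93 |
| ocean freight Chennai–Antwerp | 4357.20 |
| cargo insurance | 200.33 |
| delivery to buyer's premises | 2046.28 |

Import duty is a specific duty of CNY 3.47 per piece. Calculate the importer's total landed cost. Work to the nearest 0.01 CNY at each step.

Total landed cost: CNY 192183.25

FOB: the seller bears costs until goods are on board at the origin port; the buyer bears freight, insurance and all costs thereafter.
Already in the invoice (seller's account under FOB): export clearance, origin terminal — exclude.
CIF value = FOB price + freight + insurance = 182435.62 + 4357.20 + 200.33 = 186993.15
Import duty = 906 × 3.47 = 3143.82
Buyer bears: freight 4357.20 + insurance 200.33 + delivery 2046.28 + duty 3143.82 = 9747.63
Landed cost = invoice 182435.62 + 9747.63 = 192183.25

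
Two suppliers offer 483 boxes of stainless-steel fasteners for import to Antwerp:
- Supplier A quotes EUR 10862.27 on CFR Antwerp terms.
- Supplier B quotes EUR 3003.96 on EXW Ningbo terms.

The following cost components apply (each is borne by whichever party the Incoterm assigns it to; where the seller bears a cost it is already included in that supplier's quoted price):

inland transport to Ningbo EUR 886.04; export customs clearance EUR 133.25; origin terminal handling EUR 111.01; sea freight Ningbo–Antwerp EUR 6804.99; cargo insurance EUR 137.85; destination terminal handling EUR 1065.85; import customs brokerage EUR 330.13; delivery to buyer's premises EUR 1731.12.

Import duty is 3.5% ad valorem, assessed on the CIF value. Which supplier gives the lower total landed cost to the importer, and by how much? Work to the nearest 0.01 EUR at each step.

Supplier A (CFR):
CIF value = CFR price + insurance = 10862.27 + 137.85 = 11000.12
Import duty = 11000.12 × 3.5% = 385.00
Buyer bears (A): 137.85 + 1065.85 + 330.13 + 1731.12 = 3264.95
Landed cost (A) = invoice 10862.27 + 3264.95 + duty 385.00 = 14512.22
Supplier B (EXW):
CIF value = EXW price + inland to port + export clearance + origin terminal + freight + insurance = 3003.96 + 886.04 + 133.25 + 111.01 + 6804.99 + 137.85 = 11077.10
Import duty = 11077.10 × 3.5% = 387.70
Buyer bears (B): 886.04 + 133.25 + 111.01 + 6804.99 + 137.85 + 1065.85 + 330.13 + 1731.12 = 11200.24
Landed cost (B) = invoice 3003.96 + 11200.24 + duty 387.70 = 14591.90
Difference = |14512.22 − 14591.90| = 79.68

Supplier A is cheaper by EUR 79.68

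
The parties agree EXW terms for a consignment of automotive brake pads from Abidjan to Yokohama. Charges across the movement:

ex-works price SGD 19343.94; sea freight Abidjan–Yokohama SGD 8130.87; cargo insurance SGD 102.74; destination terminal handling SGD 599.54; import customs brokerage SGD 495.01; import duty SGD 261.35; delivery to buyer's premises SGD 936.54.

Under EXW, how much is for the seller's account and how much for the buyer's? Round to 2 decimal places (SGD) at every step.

EXW: the seller makes goods available at their premises; the buyer bears all onward costs.
Seller's account: goods 19343.94 = 19343.94
Buyer's account: freight 8130.87 + insurance 102.74 + destination terminal 599.54 + brokerage 495.01 + duty 261.35 + delivery 936.54 = 10526.05

Seller: SGD 19343.94; buyer: SGD 10526.05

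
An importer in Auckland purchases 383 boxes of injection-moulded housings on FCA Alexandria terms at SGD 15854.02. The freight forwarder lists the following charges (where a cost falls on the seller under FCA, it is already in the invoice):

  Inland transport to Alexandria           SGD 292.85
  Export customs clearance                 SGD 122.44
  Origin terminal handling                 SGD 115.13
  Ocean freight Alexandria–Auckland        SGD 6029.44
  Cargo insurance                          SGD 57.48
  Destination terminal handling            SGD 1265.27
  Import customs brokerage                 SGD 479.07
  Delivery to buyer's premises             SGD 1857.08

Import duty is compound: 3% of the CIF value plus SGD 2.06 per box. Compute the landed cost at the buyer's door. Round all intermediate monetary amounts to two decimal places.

Total landed cost: SGD 27108.15

FCA: the seller delivers export-cleared goods to the carrier; the buyer bears costs from that point.
Already in the invoice (seller's account under FCA): inland to port, export clearance — exclude.
CIF value = FCA price + origin terminal + freight + insurance = 15854.02 + 115.13 + 6029.44 + 57.48 = 22056.07
Ad valorem component: 22056.07 × 3% = 661.68
Specific component: 383 × 2.06 = 788.98
Import duty = 661.68 + 788.98 = 1450.66
Buyer bears: origin terminal 115.13 + freight 6029.44 + insurance 57.48 + destination terminal 1265.27 + brokerage 479.07 + delivery 1857.08 + duty 1450.66 = 11254.13
Landed cost = invoice 15854.02 + 11254.13 = 27108.15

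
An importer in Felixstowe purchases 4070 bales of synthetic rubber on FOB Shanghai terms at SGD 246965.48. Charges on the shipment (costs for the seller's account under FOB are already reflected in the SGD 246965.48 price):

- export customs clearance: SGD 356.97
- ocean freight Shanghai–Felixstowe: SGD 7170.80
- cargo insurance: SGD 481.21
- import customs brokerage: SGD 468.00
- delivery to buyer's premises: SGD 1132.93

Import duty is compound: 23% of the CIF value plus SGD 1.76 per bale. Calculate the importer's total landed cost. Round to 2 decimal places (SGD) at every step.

FOB: the seller bears costs until goods are on board at the origin port; the buyer bears freight, insurance and all costs thereafter.
Already in the invoice (seller's account under FOB): export clearance — exclude.
CIF value = FOB price + freight + insurance = 246965.48 + 7170.80 + 481.21 = 254617.49
Ad valorem component: 254617.49 × 23% = 58562.02
Specific component: 4070 × 1.76 = 7163.20
Import duty = 58562.02 + 7163.20 = 65725.22
Buyer bears: freight 7170.80 + insurance 481.21 + brokerage 468.00 + delivery 1132.93 + duty 65725.22 = 74978.16
Landed cost = invoice 246965.48 + 74978.16 = 321943.64

Total landed cost: SGD 321943.64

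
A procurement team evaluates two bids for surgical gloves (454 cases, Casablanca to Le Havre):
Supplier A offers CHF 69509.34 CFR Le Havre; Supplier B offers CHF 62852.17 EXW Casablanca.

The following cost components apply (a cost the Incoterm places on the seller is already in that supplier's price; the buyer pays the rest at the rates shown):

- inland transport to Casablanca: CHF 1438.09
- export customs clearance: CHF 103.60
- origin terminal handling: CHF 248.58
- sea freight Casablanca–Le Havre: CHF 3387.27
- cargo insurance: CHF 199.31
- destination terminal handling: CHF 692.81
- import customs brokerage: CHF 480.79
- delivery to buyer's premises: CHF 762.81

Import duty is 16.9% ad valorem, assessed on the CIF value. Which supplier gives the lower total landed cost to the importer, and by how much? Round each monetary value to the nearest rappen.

Supplier B is cheaper by CHF 1729.69

Supplier A (CFR):
CIF value = CFR price + insurance = 69509.34 + 199.31 = 69708.65
Import duty = 69708.65 × 16.9% = 11780.76
Buyer bears (A): 199.31 + 692.81 + 480.79 + 762.81 = 2135.72
Landed cost (A) = invoice 69509.34 + 2135.72 + duty 11780.76 = 83425.82
Supplier B (EXW):
CIF value = EXW price + inland to port + export clearance + origin terminal + freight + insurance = 62852.17 + 1438.09 + 103.60 + 248.58 + 3387.27 + 199.31 = 68229.02
Import duty = 68229.02 × 16.9% = 11530.70
Buyer bears (B): 1438.09 + 103.60 + 248.58 + 3387.27 + 199.31 + 692.81 + 480.79 + 762.81 = 7313.26
Landed cost (B) = invoice 62852.17 + 7313.26 + duty 11530.70 = 81696.13
Difference = |83425.82 − 81696.13| = 1729.69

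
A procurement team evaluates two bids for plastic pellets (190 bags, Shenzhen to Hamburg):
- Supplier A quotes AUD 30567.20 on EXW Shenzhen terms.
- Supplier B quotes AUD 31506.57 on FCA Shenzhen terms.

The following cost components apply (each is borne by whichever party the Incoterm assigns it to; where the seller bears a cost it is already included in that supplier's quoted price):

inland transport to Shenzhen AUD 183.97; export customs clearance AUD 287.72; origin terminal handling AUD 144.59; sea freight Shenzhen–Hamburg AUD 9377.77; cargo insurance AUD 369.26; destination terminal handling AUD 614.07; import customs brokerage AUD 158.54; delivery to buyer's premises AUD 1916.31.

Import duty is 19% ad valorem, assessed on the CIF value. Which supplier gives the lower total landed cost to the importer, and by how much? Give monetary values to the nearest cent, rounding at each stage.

Supplier A is cheaper by AUD 556.54

Supplier A (EXW):
CIF value = EXW price + inland to port + export clearance + origin terminal + freight + insurance = 30567.20 + 183.97 + 287.72 + 144.59 + 9377.77 + 369.26 = 40930.51
Import duty = 40930.51 × 19% = 7776.80
Buyer bears (A): 183.97 + 287.72 + 144.59 + 9377.77 + 369.26 + 614.07 + 158.54 + 1916.31 = 13052.23
Landed cost (A) = invoice 30567.20 + 13052.23 + duty 7776.80 = 51396.23
Supplier B (FCA):
CIF value = FCA price + origin terminal + freight + insurance = 31506.57 + 144.59 + 9377.77 + 369.26 = 41398.19
Import duty = 41398.19 × 19% = 7865.66
Buyer bears (B): 144.59 + 9377.77 + 369.26 + 614.07 + 158.54 + 1916.31 = 12580.54
Landed cost (B) = invoice 31506.57 + 12580.54 + duty 7865.66 = 51952.77
Difference = |51396.23 − 51952.77| = 556.54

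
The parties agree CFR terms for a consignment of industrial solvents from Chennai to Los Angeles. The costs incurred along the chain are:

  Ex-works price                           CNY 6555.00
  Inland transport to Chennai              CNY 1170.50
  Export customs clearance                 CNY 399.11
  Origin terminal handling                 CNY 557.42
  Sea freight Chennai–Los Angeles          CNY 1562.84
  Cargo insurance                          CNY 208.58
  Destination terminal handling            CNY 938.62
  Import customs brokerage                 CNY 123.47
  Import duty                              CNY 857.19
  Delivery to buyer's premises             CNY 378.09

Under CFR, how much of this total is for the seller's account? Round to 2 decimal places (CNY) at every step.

Seller's account: CNY 10244.87

CFR: the seller pays costs through ocean freight to the destination port, but not insurance.
Seller's account: goods 6555.00 + inland to port 1170.50 + export clearance 399.11 + origin terminal 557.42 + freight 1562.84 = 10244.87
Buyer's account: insurance 208.58 + destination terminal 938.62 + brokerage 123.47 + duty 857.19 + delivery 378.09 = 2505.95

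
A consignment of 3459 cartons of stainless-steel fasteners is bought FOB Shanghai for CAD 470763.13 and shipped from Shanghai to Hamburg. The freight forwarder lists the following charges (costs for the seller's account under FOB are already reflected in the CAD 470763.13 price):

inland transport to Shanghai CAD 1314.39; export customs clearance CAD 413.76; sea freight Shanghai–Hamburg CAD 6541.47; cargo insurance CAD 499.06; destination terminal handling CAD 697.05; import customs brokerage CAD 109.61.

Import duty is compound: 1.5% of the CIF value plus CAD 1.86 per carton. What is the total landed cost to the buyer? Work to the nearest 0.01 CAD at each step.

FOB: the seller bears costs until goods are on board at the origin port; the buyer bears freight, insurance and all costs thereafter.
Already in the invoice (seller's account under FOB): inland to port, export clearance — exclude.
CIF value = FOB price + freight + insurance = 470763.13 + 6541.47 + 499.06 = 477803.66
Ad valorem component: 477803.66 × 1.5% = 7167.05
Specific component: 3459 × 1.86 = 6433.74
Import duty = 7167.05 + 6433.74 = 13600.79
Buyer bears: freight 6541.47 + insurance 499.06 + destination terminal 697.05 + brokerage 109.61 + duty 13600.79 = 21447.98
Landed cost = invoice 470763.13 + 21447.98 = 492211.11

Total landed cost: CAD 492211.11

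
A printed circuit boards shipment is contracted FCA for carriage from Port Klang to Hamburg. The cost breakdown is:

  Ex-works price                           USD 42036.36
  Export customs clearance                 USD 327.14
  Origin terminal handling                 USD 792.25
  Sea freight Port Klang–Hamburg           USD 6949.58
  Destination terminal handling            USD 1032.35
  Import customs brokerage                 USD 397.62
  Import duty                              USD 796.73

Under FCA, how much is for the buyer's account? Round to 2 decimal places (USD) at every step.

FCA: the seller delivers export-cleared goods to the carrier; the buyer bears costs from that point.
Seller's account: goods 42036.36 + export clearance 327.14 = 42363.50
Buyer's account: origin terminal 792.25 + freight 6949.58 + destination terminal 1032.35 + brokerage 397.62 + duty 796.73 = 9968.53

Buyer's account: USD 9968.53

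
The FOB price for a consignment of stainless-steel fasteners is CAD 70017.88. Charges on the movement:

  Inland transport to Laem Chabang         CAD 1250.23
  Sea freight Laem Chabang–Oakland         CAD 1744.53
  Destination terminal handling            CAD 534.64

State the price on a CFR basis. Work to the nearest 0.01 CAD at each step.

Not relevant to the conversion: inland to port — on the seller under both FOB and CFR; already in the FOB price and stays in the CFR price. destination terminal — on the buyer under both terms; not part of either seller's price.
From FOB to CFR, the seller additionally bears: freight.
CFR price = 70017.88 + 1744.53 = 71762.41

CFR price: CAD 71762.41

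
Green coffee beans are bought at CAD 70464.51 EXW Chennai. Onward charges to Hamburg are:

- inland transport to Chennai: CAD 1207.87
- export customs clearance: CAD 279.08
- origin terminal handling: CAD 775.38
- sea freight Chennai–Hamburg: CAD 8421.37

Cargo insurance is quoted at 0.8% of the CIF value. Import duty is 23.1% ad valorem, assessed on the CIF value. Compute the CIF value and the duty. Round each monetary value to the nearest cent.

CIF value: CAD 81802.63; import duty: CAD 18896.41

Let C be the CIF value. C = EXW price + pre-shipment costs + freight + 0.8% × C
C − 0.8% × C = 70464.51 + 1207.87 + 279.08 + 775.38 + 8421.37
0.992 × C = 81148.21
C = 81148.21 / 0.992 = 81802.63
Insurance premium = 0.8% × 81802.63 = 654.42
Import duty = 81802.63 × 23.1% = 18896.41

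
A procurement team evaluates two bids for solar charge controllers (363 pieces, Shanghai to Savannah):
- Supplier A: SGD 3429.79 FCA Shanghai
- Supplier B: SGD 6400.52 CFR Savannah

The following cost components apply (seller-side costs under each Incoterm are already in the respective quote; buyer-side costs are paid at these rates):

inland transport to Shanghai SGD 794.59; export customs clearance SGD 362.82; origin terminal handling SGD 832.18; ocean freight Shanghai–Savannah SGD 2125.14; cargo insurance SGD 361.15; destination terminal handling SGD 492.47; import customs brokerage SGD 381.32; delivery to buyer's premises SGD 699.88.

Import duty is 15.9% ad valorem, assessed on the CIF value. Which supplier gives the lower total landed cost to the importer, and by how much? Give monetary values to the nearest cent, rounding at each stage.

Supplier A (FCA):
CIF value = FCA price + origin terminal + freight + insurance = 3429.79 + 832.18 + 2125.14 + 361.15 = 6748.26
Import duty = 6748.26 × 15.9% = 1072.97
Buyer bears (A): 832.18 + 2125.14 + 361.15 + 492.47 + 381.32 + 699.88 = 4892.14
Landed cost (A) = invoice 3429.79 + 4892.14 + duty 1072.97 = 9394.90
Supplier B (CFR):
CIF value = CFR price + insurance = 6400.52 + 361.15 = 6761.67
Import duty = 6761.67 × 15.9% = 1075.11
Buyer bears (B): 361.15 + 492.47 + 381.32 + 699.88 = 1934.82
Landed cost (B) = invoice 6400.52 + 1934.82 + duty 1075.11 = 9410.45
Difference = |9394.90 − 9410.45| = 15.55

Supplier A is cheaper by SGD 15.55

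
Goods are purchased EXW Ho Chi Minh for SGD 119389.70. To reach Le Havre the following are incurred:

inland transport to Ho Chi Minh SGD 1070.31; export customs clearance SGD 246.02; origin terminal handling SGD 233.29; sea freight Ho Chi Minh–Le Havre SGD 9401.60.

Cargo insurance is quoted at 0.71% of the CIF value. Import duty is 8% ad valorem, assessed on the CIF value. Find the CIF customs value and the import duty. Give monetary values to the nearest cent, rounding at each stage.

CIF value: SGD 131272.96; import duty: SGD 10501.84

Let C be the CIF value. C = EXW price + pre-shipment costs + freight + 0.71% × C
C − 0.71% × C = 119389.70 + 1070.31 + 246.02 + 233.29 + 9401.60
0.9929 × C = 130340.92
C = 130340.92 / 0.9929 = 131272.96
Insurance premium = 0.71% × 131272.96 = 932.04
Import duty = 131272.96 × 8% = 10501.84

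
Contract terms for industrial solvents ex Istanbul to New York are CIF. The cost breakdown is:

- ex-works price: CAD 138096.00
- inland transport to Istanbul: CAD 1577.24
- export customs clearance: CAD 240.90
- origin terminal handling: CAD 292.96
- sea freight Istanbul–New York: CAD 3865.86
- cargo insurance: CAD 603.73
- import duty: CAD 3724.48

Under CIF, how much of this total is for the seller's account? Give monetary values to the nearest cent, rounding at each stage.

CIF: the seller pays costs through ocean freight and marine insurance to the destination port.
Seller's account: goods 138096.00 + inland to port 1577.24 + export clearance 240.90 + origin terminal 292.96 + freight 3865.86 + insurance 603.73 = 144676.69
Buyer's account: duty 3724.48 = 3724.48

Seller's account: CAD 144676.69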